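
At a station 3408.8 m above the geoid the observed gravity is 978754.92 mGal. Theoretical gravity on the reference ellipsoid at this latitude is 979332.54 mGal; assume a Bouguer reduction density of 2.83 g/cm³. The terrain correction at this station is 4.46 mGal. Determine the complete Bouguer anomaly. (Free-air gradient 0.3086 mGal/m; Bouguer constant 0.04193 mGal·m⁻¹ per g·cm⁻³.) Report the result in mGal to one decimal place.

Free-air correction = 0.3086 × 3408.8 = 1051.96 mGal
Free-air anomaly = 978754.92 − 979332.54 + (1051.96) = 474.34 mGal
Bouguer slab correction = 0.04193 × 2.83 × 3408.8 = 404.49 mGal
Simple Bouguer anomaly = 474.34 − (404.49) = 69.85 mGal
Complete Bouguer anomaly = 69.85 + 4.46 = 74.31 mGal

74.3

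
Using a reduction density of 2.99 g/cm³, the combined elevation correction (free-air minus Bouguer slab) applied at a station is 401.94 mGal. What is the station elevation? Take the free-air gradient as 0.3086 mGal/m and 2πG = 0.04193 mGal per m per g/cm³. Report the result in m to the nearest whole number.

Combined gradient = 0.3086 − 0.04193 × 2.99 = 0.1832293 mGal/m
h = 401.94 / 0.1832293 = 2193.64 m

2194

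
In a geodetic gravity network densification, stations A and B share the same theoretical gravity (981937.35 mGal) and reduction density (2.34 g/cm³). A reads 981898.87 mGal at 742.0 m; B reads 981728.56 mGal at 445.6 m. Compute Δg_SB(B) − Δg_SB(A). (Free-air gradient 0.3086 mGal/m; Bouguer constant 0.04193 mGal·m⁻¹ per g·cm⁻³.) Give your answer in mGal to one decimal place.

-232.7

Δg_SB(A) = 981898.87 − 981937.35 + 0.3086×742.0 − 0.04193×2.34×742.0 = 117.70 mGal
Δg_SB(B) = 981728.56 − 981937.35 + 0.3086×445.6 − 0.04193×2.34×445.6 = -115.00 mGal
Difference = -115.00 − (117.70) = -232.70 mGal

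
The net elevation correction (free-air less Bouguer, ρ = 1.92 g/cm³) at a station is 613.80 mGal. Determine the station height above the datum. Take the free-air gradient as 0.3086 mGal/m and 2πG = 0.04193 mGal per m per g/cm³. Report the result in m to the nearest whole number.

Combined gradient = 0.3086 − 0.04193 × 1.92 = 0.2280944 mGal/m
h = 613.80 / 0.2280944 = 2690.99 m

2691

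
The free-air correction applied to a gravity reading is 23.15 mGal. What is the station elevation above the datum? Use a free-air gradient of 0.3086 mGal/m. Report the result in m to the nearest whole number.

h = 23.15 / 0.3086 = 75.02 m

75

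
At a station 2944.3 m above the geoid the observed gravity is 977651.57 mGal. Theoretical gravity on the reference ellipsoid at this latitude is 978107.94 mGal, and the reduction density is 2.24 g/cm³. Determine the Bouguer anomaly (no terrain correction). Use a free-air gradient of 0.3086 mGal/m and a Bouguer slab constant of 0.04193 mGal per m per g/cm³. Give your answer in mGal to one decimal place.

Free-air correction = 0.3086 × 2944.3 = 908.61 mGal
Free-air anomaly = 977651.57 − 978107.94 + (908.61) = 452.24 mGal
Bouguer slab correction = 0.04193 × 2.24 × 2944.3 = 276.54 mGal
Simple Bouguer anomaly = 452.24 − (276.54) = 175.70 mGal

175.7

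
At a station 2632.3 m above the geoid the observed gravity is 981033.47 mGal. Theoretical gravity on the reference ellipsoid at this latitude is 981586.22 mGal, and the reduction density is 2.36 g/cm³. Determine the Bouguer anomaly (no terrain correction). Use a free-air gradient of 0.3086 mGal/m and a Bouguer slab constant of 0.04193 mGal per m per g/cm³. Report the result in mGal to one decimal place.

Free-air correction = 0.3086 × 2632.3 = 812.33 mGal
Free-air anomaly = 981033.47 − 981586.22 + (812.33) = 259.58 mGal
Bouguer slab correction = 0.04193 × 2.36 × 2632.3 = 260.48 mGal
Simple Bouguer anomaly = 259.58 − (260.48) = -0.90 mGal

-0.9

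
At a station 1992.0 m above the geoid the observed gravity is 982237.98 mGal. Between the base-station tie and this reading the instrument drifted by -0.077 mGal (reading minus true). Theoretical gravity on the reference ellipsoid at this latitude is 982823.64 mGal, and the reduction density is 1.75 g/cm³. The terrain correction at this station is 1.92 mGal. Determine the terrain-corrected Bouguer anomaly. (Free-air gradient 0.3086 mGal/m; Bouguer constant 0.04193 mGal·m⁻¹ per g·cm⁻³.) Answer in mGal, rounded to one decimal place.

Drift-corrected reading = 982237.98 − (-0.077) = 982238.057 mGal
Free-air correction = 0.3086 × 1992.0 = 614.73 mGal
Free-air anomaly = 982238.057 − 982823.64 + (614.73) = 29.147 mGal
Bouguer slab correction = 0.04193 × 1.75 × 1992.0 = 146.17 mGal
Simple Bouguer anomaly = 29.147 − (146.17) = -117.023 mGal
Complete Bouguer anomaly = -117.023 + 1.92 = -115.103 mGal

-115.1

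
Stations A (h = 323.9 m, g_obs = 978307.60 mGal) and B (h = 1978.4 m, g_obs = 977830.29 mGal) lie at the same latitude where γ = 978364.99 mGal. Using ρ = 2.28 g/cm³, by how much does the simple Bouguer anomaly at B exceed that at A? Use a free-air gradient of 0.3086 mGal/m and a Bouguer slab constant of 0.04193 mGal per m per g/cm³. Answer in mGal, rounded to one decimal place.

-124.9

Δg_SB(A) = 978307.60 − 978364.99 + 0.3086×323.9 − 0.04193×2.28×323.9 = 11.60 mGal
Δg_SB(B) = 977830.29 − 978364.99 + 0.3086×1978.4 − 0.04193×2.28×1978.4 = -113.30 mGal
Difference = -113.30 − (11.60) = -124.90 mGal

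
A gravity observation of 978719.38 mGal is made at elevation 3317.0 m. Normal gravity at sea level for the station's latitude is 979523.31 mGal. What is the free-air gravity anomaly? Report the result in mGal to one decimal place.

Free-air correction = 0.3086 × 3317.0 = 1023.63 mGal
Free-air anomaly = 978719.38 − 979523.31 + (1023.63) = 219.70 mGal

219.7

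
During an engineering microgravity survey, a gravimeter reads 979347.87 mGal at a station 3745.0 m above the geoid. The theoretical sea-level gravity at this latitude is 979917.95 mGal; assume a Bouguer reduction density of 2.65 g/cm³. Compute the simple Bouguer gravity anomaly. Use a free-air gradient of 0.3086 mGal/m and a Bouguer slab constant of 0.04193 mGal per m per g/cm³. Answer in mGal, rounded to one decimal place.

169.5

Free-air correction = 0.3086 × 3745.0 = 1155.71 mGal
Free-air anomaly = 979347.87 − 979917.95 + (1155.71) = 585.63 mGal
Bouguer slab correction = 0.04193 × 2.65 × 3745.0 = 416.12 mGal
Simple Bouguer anomaly = 585.63 − (416.12) = 169.51 mGal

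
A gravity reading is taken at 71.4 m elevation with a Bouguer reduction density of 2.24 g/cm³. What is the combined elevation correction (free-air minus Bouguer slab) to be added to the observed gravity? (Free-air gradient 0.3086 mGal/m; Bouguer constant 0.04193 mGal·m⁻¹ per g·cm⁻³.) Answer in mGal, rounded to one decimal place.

Combined gradient = 0.3086 − 0.04193 × 2.24 = 0.2146768 mGal/m
Combined elevation correction = 0.2146768 × 71.4 = 15.3 mGal

15.3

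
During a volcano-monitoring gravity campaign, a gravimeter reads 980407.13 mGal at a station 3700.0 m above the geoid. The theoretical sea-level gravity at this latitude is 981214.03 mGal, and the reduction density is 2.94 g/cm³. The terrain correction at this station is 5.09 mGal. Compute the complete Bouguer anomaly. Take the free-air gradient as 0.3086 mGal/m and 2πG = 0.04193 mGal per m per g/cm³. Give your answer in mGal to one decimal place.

-116.1

Free-air correction = 0.3086 × 3700.0 = 1141.82 mGal
Free-air anomaly = 980407.13 − 981214.03 + (1141.82) = 334.92 mGal
Bouguer slab correction = 0.04193 × 2.94 × 3700.0 = 456.11 mGal
Simple Bouguer anomaly = 334.92 − (456.11) = -121.19 mGal
Complete Bouguer anomaly = -121.19 + 5.09 = -116.10 mGal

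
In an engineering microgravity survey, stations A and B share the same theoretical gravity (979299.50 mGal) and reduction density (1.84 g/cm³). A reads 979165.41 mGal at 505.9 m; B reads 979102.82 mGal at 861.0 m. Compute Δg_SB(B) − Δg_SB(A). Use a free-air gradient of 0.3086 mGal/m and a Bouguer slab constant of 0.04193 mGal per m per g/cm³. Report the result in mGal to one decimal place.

19.6

Δg_SB(A) = 979165.41 − 979299.50 + 0.3086×505.9 − 0.04193×1.84×505.9 = -17.00 mGal
Δg_SB(B) = 979102.82 − 979299.50 + 0.3086×861.0 − 0.04193×1.84×861.0 = 2.60 mGal
Difference = 2.60 − (-17.00) = 19.60 mGal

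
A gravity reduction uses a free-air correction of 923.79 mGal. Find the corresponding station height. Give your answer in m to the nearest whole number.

h = 923.79 / 0.3086 = 2993.49 m

2993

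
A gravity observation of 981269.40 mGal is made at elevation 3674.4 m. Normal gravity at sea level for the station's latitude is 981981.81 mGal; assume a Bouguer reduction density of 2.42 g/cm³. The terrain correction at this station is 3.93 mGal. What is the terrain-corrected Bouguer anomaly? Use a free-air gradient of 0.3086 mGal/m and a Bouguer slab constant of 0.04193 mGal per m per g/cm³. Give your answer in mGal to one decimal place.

Free-air correction = 0.3086 × 3674.4 = 1133.92 mGal
Free-air anomaly = 981269.40 − 981981.81 + (1133.92) = 421.51 mGal
Bouguer slab correction = 0.04193 × 2.42 × 3674.4 = 372.84 mGal
Simple Bouguer anomaly = 421.51 − (372.84) = 48.67 mGal
Complete Bouguer anomaly = 48.67 + 3.93 = 52.60 mGal

52.6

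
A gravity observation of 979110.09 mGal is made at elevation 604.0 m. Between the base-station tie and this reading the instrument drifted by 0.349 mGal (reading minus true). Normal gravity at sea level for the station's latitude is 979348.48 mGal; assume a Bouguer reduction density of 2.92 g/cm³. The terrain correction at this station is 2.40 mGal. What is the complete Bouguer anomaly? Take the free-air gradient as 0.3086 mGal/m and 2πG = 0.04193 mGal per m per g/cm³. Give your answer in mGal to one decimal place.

Drift-corrected reading = 979110.09 − (0.349) = 979109.741 mGal
Free-air correction = 0.3086 × 604.0 = 186.39 mGal
Free-air anomaly = 979109.741 − 979348.48 + (186.39) = -52.349 mGal
Bouguer slab correction = 0.04193 × 2.92 × 604.0 = 73.95 mGal
Simple Bouguer anomaly = -52.349 − (73.95) = -126.299 mGal
Complete Bouguer anomaly = -126.299 + 2.40 = -123.899 mGal

-123.9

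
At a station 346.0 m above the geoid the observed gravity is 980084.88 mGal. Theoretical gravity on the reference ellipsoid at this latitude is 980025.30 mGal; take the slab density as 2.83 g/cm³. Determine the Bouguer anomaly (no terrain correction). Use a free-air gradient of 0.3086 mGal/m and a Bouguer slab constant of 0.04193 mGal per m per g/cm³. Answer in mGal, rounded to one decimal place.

125.3

Free-air correction = 0.3086 × 346.0 = 106.78 mGal
Free-air anomaly = 980084.88 − 980025.30 + (106.78) = 166.36 mGal
Bouguer slab correction = 0.04193 × 2.83 × 346.0 = 41.06 mGal
Simple Bouguer anomaly = 166.36 − (41.06) = 125.30 mGal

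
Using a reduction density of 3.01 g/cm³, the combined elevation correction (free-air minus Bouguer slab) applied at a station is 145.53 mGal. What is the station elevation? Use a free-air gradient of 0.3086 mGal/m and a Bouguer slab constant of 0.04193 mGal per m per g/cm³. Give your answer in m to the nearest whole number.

798

Combined gradient = 0.3086 − 0.04193 × 3.01 = 0.1823907 mGal/m
h = 145.53 / 0.1823907 = 797.90 m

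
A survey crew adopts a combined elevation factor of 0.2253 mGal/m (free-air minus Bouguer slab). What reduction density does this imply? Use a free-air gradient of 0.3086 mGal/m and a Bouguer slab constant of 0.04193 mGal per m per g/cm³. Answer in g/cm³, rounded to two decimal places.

0.2253 = 0.3086 − 0.04193 × ρ
ρ = (0.3086 − 0.2253) / 0.04193 = 1.99 g/cm³

1.99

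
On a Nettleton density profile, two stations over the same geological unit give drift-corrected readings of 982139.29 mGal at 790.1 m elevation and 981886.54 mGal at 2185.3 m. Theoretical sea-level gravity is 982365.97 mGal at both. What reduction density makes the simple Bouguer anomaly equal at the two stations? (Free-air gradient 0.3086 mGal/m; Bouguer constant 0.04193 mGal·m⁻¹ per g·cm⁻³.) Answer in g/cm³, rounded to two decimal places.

3.04

Δg_obs = 981886.54 − 982139.29 = -252.75 mGal over Δh = 2185.3 − 790.1 = 1395.2 m
Equal Bouguer anomalies ⇒ Δg_obs + (0.3086 − 0.04193ρ)·Δh = 0
0.3086 − 0.04193ρ = −Δg_obs/Δh = 0.18116
ρ = (0.3086 − 0.18116) / 0.04193 = 3.04 g/cm³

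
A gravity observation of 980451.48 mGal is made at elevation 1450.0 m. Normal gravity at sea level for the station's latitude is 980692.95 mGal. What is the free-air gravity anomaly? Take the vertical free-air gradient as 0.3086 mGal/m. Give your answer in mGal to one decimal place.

206.0

Free-air correction = 0.3086 × 1450.0 = 447.47 mGal
Free-air anomaly = 980451.48 − 980692.95 + (447.47) = 206.00 mGal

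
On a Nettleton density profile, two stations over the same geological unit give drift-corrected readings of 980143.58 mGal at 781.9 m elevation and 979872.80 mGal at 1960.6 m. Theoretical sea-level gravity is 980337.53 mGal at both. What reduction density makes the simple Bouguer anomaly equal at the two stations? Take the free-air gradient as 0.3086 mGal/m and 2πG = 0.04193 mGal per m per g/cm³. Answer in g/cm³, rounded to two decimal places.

1.88

Δg_obs = 979872.80 − 980143.58 = -270.78 mGal over Δh = 1960.6 − 781.9 = 1178.7 m
Equal Bouguer anomalies ⇒ Δg_obs + (0.3086 − 0.04193ρ)·Δh = 0
0.3086 − 0.04193ρ = −Δg_obs/Δh = 0.22973
ρ = (0.3086 − 0.22973) / 0.04193 = 1.88 g/cm³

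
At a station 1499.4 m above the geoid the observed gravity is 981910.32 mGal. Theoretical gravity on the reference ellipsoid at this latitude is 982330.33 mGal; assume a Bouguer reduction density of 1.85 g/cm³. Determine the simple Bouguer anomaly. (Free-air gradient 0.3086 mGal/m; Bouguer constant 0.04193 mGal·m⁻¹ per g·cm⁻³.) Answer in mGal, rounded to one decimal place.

Free-air correction = 0.3086 × 1499.4 = 462.71 mGal
Free-air anomaly = 981910.32 − 982330.33 + (462.71) = 42.70 mGal
Bouguer slab correction = 0.04193 × 1.85 × 1499.4 = 116.31 mGal
Simple Bouguer anomaly = 42.70 − (116.31) = -73.61 mGal

-73.6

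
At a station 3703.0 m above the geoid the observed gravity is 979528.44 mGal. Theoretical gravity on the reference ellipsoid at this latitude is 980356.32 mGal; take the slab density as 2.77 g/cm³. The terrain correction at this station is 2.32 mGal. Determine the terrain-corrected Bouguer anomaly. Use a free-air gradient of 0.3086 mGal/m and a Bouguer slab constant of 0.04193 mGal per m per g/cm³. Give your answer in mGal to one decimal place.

-112.9

Free-air correction = 0.3086 × 3703.0 = 1142.75 mGal
Free-air anomaly = 979528.44 − 980356.32 + (1142.75) = 314.87 mGal
Bouguer slab correction = 0.04193 × 2.77 × 3703.0 = 430.09 mGal
Simple Bouguer anomaly = 314.87 − (430.09) = -115.22 mGal
Complete Bouguer anomaly = -115.22 + 2.32 = -112.90 mGal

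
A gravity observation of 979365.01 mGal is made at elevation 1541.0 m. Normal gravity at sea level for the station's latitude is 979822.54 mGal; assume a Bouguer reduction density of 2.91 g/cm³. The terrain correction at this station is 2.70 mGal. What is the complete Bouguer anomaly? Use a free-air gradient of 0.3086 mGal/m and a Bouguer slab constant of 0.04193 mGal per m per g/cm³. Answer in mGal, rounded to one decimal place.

-167.3

Free-air correction = 0.3086 × 1541.0 = 475.55 mGal
Free-air anomaly = 979365.01 − 979822.54 + (475.55) = 18.02 mGal
Bouguer slab correction = 0.04193 × 2.91 × 1541.0 = 188.03 mGal
Simple Bouguer anomaly = 18.02 − (188.03) = -170.01 mGal
Complete Bouguer anomaly = -170.01 + 2.70 = -167.31 mGal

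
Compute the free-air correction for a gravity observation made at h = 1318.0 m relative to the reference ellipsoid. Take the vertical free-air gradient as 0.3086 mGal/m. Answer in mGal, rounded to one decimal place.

Free-air correction = 0.3086 × 1318.0 = 406.7 mGal

406.7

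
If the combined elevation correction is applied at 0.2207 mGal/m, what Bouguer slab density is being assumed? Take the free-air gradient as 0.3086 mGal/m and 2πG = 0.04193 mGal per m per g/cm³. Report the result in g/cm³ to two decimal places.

2.10

0.2207 = 0.3086 − 0.04193 × ρ
ρ = (0.3086 − 0.2207) / 0.04193 = 2.10 g/cm³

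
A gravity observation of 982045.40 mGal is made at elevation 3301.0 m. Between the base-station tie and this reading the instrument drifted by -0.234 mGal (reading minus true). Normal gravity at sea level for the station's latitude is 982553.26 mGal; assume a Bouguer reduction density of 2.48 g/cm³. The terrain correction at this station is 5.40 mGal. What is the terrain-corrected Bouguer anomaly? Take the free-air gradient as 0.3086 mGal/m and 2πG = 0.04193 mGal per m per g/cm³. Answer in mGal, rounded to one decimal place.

Drift-corrected reading = 982045.40 − (-0.234) = 982045.634 mGal
Free-air correction = 0.3086 × 3301.0 = 1018.69 mGal
Free-air anomaly = 982045.634 − 982553.26 + (1018.69) = 511.064 mGal
Bouguer slab correction = 0.04193 × 2.48 × 3301.0 = 343.26 mGal
Simple Bouguer anomaly = 511.064 − (343.26) = 167.804 mGal
Complete Bouguer anomaly = 167.804 + 5.40 = 173.204 mGal

173.2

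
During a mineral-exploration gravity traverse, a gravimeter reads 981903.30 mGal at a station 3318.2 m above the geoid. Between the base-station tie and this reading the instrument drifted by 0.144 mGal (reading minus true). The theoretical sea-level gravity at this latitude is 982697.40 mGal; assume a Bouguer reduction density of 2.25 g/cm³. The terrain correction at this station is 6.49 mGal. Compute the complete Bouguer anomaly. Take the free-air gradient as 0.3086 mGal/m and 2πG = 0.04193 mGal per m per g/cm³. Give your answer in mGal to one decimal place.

Drift-corrected reading = 981903.30 − (0.144) = 981903.156 mGal
Free-air correction = 0.3086 × 3318.2 = 1024.00 mGal
Free-air anomaly = 981903.156 − 982697.40 + (1024.00) = 229.756 mGal
Bouguer slab correction = 0.04193 × 2.25 × 3318.2 = 313.05 mGal
Simple Bouguer anomaly = 229.756 − (313.05) = -83.294 mGal
Complete Bouguer anomaly = -83.294 + 6.49 = -76.804 mGal

-76.8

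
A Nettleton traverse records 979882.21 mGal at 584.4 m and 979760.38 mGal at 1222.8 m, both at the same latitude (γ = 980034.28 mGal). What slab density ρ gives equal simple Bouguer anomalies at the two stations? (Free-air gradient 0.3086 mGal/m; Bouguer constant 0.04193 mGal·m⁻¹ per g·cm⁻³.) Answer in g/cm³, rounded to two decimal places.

Δg_obs = 979760.38 − 979882.21 = -121.83 mGal over Δh = 1222.8 − 584.4 = 638.4 m
Equal Bouguer anomalies ⇒ Δg_obs + (0.3086 − 0.04193ρ)·Δh = 0
0.3086 − 0.04193ρ = −Δg_obs/Δh = 0.19084
ρ = (0.3086 − 0.19084) / 0.04193 = 2.81 g/cm³

2.81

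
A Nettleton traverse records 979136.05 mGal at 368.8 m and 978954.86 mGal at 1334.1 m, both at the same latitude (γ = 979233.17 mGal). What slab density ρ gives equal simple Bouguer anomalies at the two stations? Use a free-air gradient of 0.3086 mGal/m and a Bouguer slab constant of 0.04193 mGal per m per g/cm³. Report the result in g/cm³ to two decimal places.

2.88

Δg_obs = 978954.86 − 979136.05 = -181.19 mGal over Δh = 1334.1 − 368.8 = 965.3 m
Equal Bouguer anomalies ⇒ Δg_obs + (0.3086 − 0.04193ρ)·Δh = 0
0.3086 − 0.04193ρ = −Δg_obs/Δh = 0.18770
ρ = (0.3086 − 0.18770) / 0.04193 = 2.88 g/cm³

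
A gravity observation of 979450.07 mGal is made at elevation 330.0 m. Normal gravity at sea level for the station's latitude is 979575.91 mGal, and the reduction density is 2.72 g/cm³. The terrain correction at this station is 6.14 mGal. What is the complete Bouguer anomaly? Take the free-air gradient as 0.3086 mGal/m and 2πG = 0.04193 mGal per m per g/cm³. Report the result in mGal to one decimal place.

-55.5

Free-air correction = 0.3086 × 330.0 = 101.84 mGal
Free-air anomaly = 979450.07 − 979575.91 + (101.84) = -24.00 mGal
Bouguer slab correction = 0.04193 × 2.72 × 330.0 = 37.64 mGal
Simple Bouguer anomaly = -24.00 − (37.64) = -61.64 mGal
Complete Bouguer anomaly = -61.64 + 6.14 = -55.50 mGal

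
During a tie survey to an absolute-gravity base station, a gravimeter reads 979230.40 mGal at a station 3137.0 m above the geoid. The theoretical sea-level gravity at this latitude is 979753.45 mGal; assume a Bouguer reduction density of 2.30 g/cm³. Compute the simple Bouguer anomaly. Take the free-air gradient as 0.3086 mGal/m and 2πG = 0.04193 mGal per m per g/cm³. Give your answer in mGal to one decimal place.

142.5

Free-air correction = 0.3086 × 3137.0 = 968.08 mGal
Free-air anomaly = 979230.40 − 979753.45 + (968.08) = 445.03 mGal
Bouguer slab correction = 0.04193 × 2.30 × 3137.0 = 302.53 mGal
Simple Bouguer anomaly = 445.03 − (302.53) = 142.50 mGal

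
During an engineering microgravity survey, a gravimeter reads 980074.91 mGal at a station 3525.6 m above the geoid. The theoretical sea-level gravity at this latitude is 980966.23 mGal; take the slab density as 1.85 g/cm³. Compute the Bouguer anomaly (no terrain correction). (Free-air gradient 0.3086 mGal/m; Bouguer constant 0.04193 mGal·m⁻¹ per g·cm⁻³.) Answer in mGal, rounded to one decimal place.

Free-air correction = 0.3086 × 3525.6 = 1088.00 mGal
Free-air anomaly = 980074.91 − 980966.23 + (1088.00) = 196.68 mGal
Bouguer slab correction = 0.04193 × 1.85 × 3525.6 = 273.48 mGal
Simple Bouguer anomaly = 196.68 − (273.48) = -76.80 mGal

-76.8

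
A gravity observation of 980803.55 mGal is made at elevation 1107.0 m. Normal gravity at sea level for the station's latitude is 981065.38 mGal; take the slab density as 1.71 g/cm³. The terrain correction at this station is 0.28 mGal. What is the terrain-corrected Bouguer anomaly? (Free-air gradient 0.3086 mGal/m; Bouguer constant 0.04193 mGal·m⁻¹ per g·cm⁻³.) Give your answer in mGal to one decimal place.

0.7

Free-air correction = 0.3086 × 1107.0 = 341.62 mGal
Free-air anomaly = 980803.55 − 981065.38 + (341.62) = 79.79 mGal
Bouguer slab correction = 0.04193 × 1.71 × 1107.0 = 79.37 mGal
Simple Bouguer anomaly = 79.79 − (79.37) = 0.42 mGal
Complete Bouguer anomaly = 0.42 + 0.28 = 0.70 mGal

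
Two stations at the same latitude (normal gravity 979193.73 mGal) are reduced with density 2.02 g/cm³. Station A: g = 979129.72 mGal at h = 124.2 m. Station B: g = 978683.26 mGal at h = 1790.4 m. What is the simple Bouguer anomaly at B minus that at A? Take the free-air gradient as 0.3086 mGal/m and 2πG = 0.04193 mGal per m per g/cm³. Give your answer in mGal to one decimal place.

-73.4

Δg_SB(A) = 979129.72 − 979193.73 + 0.3086×124.2 − 0.04193×2.02×124.2 = -36.20 mGal
Δg_SB(B) = 978683.26 − 979193.73 + 0.3086×1790.4 − 0.04193×2.02×1790.4 = -109.60 mGal
Difference = -109.60 − (-36.20) = -73.40 mGal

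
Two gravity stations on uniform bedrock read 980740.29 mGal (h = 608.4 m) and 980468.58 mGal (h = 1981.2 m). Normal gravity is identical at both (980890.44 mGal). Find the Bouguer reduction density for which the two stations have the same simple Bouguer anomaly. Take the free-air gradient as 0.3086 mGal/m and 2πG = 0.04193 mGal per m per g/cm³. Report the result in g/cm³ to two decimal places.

Δg_obs = 980468.58 − 980740.29 = -271.71 mGal over Δh = 1981.2 − 608.4 = 1372.8 m
Equal Bouguer anomalies ⇒ Δg_obs + (0.3086 − 0.04193ρ)·Δh = 0
0.3086 − 0.04193ρ = −Δg_obs/Δh = 0.19792
ρ = (0.3086 − 0.19792) / 0.04193 = 2.64 g/cm³

2.64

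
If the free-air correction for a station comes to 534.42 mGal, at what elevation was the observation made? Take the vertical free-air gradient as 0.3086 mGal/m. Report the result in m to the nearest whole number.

h = 534.42 / 0.3086 = 1731.76 m

1732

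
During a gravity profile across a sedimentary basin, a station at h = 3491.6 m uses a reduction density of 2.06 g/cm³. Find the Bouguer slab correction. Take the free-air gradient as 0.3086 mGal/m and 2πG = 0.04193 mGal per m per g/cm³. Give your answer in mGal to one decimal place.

Bouguer slab correction = 0.04193 × 2.06 × 3491.6 = 301.6 mGal

301.6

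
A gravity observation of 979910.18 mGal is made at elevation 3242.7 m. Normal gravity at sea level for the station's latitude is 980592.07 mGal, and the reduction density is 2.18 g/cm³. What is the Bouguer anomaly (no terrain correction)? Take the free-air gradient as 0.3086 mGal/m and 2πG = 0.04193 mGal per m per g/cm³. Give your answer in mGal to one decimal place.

Free-air correction = 0.3086 × 3242.7 = 1000.70 mGal
Free-air anomaly = 979910.18 − 980592.07 + (1000.70) = 318.81 mGal
Bouguer slab correction = 0.04193 × 2.18 × 3242.7 = 296.41 mGal
Simple Bouguer anomaly = 318.81 − (296.41) = 22.40 mGal

22.4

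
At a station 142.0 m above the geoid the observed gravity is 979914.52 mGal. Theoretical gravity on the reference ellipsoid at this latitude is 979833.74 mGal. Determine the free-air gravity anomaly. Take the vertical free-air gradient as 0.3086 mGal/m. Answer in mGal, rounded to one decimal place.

124.6

Free-air correction = 0.3086 × 142.0 = 43.82 mGal
Free-air anomaly = 979914.52 − 979833.74 + (43.82) = 124.60 mGal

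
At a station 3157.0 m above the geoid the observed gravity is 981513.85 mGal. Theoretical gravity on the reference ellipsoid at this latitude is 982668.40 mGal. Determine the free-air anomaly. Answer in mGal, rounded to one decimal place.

-180.3

Free-air correction = 0.3086 × 3157.0 = 974.25 mGal
Free-air anomaly = 981513.85 − 982668.40 + (974.25) = -180.30 mGal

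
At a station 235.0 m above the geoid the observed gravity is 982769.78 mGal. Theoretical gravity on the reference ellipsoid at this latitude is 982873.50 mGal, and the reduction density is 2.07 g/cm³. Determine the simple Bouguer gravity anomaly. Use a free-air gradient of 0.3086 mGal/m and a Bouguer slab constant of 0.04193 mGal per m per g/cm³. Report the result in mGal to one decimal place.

Free-air correction = 0.3086 × 235.0 = 72.52 mGal
Free-air anomaly = 982769.78 − 982873.50 + (72.52) = -31.20 mGal
Bouguer slab correction = 0.04193 × 2.07 × 235.0 = 20.40 mGal
Simple Bouguer anomaly = -31.20 − (20.40) = -51.60 mGal

-51.6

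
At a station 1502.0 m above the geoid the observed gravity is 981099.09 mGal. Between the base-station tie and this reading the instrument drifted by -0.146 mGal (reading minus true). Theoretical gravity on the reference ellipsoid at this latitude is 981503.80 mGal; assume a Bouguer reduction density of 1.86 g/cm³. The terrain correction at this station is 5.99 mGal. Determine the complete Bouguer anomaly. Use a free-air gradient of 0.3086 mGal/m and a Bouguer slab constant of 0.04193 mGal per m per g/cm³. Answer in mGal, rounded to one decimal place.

-52.2

Drift-corrected reading = 981099.09 − (-0.146) = 981099.236 mGal
Free-air correction = 0.3086 × 1502.0 = 463.52 mGal
Free-air anomaly = 981099.236 − 981503.80 + (463.52) = 58.956 mGal
Bouguer slab correction = 0.04193 × 1.86 × 1502.0 = 117.14 mGal
Simple Bouguer anomaly = 58.956 − (117.14) = -58.184 mGal
Complete Bouguer anomaly = -58.184 + 5.99 = -52.194 mGal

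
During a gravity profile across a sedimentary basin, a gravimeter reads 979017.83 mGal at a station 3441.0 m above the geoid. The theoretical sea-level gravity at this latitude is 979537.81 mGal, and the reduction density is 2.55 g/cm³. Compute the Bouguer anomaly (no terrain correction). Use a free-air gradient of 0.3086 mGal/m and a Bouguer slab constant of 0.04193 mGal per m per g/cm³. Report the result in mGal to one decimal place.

Free-air correction = 0.3086 × 3441.0 = 1061.89 mGal
Free-air anomaly = 979017.83 − 979537.81 + (1061.89) = 541.91 mGal
Bouguer slab correction = 0.04193 × 2.55 × 3441.0 = 367.92 mGal
Simple Bouguer anomaly = 541.91 − (367.92) = 173.99 mGal

174.0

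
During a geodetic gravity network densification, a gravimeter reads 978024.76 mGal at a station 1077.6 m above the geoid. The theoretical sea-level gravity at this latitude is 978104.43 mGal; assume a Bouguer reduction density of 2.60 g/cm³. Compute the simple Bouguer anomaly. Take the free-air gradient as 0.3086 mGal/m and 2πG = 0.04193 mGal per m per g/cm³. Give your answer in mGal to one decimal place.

135.4

Free-air correction = 0.3086 × 1077.6 = 332.55 mGal
Free-air anomaly = 978024.76 − 978104.43 + (332.55) = 252.88 mGal
Bouguer slab correction = 0.04193 × 2.60 × 1077.6 = 117.48 mGal
Simple Bouguer anomaly = 252.88 − (117.48) = 135.40 mGal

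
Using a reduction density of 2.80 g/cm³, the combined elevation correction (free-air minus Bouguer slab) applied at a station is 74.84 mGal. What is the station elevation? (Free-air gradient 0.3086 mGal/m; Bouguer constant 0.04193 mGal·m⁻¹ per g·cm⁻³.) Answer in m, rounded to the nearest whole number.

391

Combined gradient = 0.3086 − 0.04193 × 2.80 = 0.1911960 mGal/m
h = 74.84 / 0.1911960 = 391.43 m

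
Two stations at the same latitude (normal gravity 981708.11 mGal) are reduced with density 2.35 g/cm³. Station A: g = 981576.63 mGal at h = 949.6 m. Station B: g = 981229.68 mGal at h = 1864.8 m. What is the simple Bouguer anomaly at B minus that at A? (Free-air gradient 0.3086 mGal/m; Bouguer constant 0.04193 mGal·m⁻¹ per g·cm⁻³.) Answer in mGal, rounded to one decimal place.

Δg_SB(A) = 981576.63 − 981708.11 + 0.3086×949.6 − 0.04193×2.35×949.6 = 68.00 mGal
Δg_SB(B) = 981229.68 − 981708.11 + 0.3086×1864.8 − 0.04193×2.35×1864.8 = -86.70 mGal
Difference = -86.70 − (68.00) = -154.70 mGal

-154.7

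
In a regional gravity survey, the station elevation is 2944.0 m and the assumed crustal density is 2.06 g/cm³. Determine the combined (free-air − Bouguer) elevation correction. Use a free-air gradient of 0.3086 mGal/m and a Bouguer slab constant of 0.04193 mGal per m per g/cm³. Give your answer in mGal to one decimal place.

Combined gradient = 0.3086 − 0.04193 × 2.06 = 0.2222242 mGal/m
Combined elevation correction = 0.2222242 × 2944.0 = 654.2 mGal

654.2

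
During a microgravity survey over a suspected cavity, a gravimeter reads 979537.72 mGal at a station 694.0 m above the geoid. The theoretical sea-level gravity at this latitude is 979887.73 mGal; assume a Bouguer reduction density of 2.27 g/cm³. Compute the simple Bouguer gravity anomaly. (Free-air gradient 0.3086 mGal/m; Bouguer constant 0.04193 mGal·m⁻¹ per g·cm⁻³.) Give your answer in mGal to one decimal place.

-201.9

Free-air correction = 0.3086 × 694.0 = 214.17 mGal
Free-air anomaly = 979537.72 − 979887.73 + (214.17) = -135.84 mGal
Bouguer slab correction = 0.04193 × 2.27 × 694.0 = 66.06 mGal
Simple Bouguer anomaly = -135.84 − (66.06) = -201.90 mGal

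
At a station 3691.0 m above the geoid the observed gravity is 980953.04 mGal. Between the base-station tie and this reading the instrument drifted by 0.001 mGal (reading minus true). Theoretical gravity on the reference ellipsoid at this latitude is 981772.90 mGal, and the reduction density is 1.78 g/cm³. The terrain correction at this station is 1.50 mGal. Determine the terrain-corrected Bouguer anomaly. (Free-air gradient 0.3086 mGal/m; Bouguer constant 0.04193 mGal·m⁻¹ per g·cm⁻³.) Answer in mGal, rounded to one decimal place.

Drift-corrected reading = 980953.04 − (0.001) = 980953.039 mGal
Free-air correction = 0.3086 × 3691.0 = 1139.04 mGal
Free-air anomaly = 980953.039 − 981772.90 + (1139.04) = 319.179 mGal
Bouguer slab correction = 0.04193 × 1.78 × 3691.0 = 275.48 mGal
Simple Bouguer anomaly = 319.179 − (275.48) = 43.699 mGal
Complete Bouguer anomaly = 43.699 + 1.50 = 45.199 mGal

45.2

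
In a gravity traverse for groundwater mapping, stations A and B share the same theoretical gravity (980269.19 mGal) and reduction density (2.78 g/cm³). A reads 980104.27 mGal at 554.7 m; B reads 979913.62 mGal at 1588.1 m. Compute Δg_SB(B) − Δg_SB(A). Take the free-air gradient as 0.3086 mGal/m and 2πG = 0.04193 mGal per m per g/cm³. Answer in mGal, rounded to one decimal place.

7.8

Δg_SB(A) = 980104.27 − 980269.19 + 0.3086×554.7 − 0.04193×2.78×554.7 = -58.40 mGal
Δg_SB(B) = 979913.62 − 980269.19 + 0.3086×1588.1 − 0.04193×2.78×1588.1 = -50.60 mGal
Difference = -50.60 − (-58.40) = 7.80 mGal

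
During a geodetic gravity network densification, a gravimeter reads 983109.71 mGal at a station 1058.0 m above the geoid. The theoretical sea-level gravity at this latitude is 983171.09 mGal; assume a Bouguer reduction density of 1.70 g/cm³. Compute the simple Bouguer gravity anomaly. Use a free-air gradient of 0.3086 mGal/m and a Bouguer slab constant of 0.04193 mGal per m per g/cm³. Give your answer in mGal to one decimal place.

Free-air correction = 0.3086 × 1058.0 = 326.50 mGal
Free-air anomaly = 983109.71 − 983171.09 + (326.50) = 265.12 mGal
Bouguer slab correction = 0.04193 × 1.70 × 1058.0 = 75.42 mGal
Simple Bouguer anomaly = 265.12 − (75.42) = 189.70 mGal

189.7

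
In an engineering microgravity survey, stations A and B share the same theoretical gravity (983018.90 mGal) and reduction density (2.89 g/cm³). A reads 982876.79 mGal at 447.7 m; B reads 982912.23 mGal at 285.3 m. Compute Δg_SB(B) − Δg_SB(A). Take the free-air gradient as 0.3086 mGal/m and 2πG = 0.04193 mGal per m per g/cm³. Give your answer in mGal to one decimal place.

Δg_SB(A) = 982876.79 − 983018.90 + 0.3086×447.7 − 0.04193×2.89×447.7 = -58.20 mGal
Δg_SB(B) = 982912.23 − 983018.90 + 0.3086×285.3 − 0.04193×2.89×285.3 = -53.20 mGal
Difference = -53.20 − (-58.20) = 5.00 mGal

5.0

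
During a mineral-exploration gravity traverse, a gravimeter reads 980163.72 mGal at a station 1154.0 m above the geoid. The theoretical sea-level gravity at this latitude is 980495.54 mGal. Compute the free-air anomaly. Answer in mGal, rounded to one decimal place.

24.3

Free-air correction = 0.3086 × 1154.0 = 356.12 mGal
Free-air anomaly = 980163.72 − 980495.54 + (356.12) = 24.30 mGal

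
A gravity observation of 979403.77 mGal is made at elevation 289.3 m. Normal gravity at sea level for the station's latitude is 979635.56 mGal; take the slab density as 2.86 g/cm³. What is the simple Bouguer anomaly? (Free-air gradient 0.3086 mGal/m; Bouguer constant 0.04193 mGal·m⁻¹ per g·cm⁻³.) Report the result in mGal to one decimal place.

Free-air correction = 0.3086 × 289.3 = 89.28 mGal
Free-air anomaly = 979403.77 − 979635.56 + (89.28) = -142.51 mGal
Bouguer slab correction = 0.04193 × 2.86 × 289.3 = 34.69 mGal
Simple Bouguer anomaly = -142.51 − (34.69) = -177.20 mGal

-177.2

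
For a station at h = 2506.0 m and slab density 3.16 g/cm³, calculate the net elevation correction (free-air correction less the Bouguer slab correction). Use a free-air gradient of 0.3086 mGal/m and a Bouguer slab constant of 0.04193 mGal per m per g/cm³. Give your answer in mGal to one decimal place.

Combined gradient = 0.3086 − 0.04193 × 3.16 = 0.1761012 mGal/m
Combined elevation correction = 0.1761012 × 2506.0 = 441.3 mGal

441.3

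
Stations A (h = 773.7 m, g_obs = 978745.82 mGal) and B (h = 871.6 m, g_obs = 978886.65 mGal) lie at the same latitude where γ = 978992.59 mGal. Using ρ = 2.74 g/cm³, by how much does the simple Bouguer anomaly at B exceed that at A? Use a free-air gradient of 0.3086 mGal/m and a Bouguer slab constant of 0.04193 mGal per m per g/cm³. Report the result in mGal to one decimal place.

Δg_SB(A) = 978745.82 − 978992.59 + 0.3086×773.7 − 0.04193×2.74×773.7 = -96.90 mGal
Δg_SB(B) = 978886.65 − 978992.59 + 0.3086×871.6 − 0.04193×2.74×871.6 = 62.90 mGal
Difference = 62.90 − (-96.90) = 159.80 mGal

159.8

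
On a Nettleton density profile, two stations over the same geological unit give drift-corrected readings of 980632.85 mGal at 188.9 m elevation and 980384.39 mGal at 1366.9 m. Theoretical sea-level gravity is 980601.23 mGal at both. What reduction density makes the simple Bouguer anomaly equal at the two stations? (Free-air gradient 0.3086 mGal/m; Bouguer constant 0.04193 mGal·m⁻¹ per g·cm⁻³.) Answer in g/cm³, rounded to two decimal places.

Δg_obs = 980384.39 − 980632.85 = -248.46 mGal over Δh = 1366.9 − 188.9 = 1178.0 m
Equal Bouguer anomalies ⇒ Δg_obs + (0.3086 − 0.04193ρ)·Δh = 0
0.3086 − 0.04193ρ = −Δg_obs/Δh = 0.21092
ρ = (0.3086 − 0.21092) / 0.04193 = 2.33 g/cm³

2.33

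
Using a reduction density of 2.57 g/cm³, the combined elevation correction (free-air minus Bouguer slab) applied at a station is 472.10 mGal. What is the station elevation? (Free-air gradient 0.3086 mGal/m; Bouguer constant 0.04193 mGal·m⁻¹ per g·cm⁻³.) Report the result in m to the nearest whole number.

2351

Combined gradient = 0.3086 − 0.04193 × 2.57 = 0.2008399 mGal/m
h = 472.10 / 0.2008399 = 2350.63 m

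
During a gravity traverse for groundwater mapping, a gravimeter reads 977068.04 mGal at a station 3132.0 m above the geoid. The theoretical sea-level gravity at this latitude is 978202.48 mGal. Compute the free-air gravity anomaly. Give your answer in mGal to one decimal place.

Free-air correction = 0.3086 × 3132.0 = 966.54 mGal
Free-air anomaly = 977068.04 − 978202.48 + (966.54) = -167.90 mGal

-167.9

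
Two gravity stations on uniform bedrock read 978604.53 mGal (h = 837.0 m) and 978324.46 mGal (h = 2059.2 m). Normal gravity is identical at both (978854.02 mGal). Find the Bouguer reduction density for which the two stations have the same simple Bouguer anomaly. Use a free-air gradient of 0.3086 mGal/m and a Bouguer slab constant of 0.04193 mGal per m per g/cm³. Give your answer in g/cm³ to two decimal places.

1.89

Δg_obs = 978324.46 − 978604.53 = -280.07 mGal over Δh = 2059.2 − 837.0 = 1222.2 m
Equal Bouguer anomalies ⇒ Δg_obs + (0.3086 − 0.04193ρ)·Δh = 0
0.3086 − 0.04193ρ = −Δg_obs/Δh = 0.22915
ρ = (0.3086 − 0.22915) / 0.04193 = 1.89 g/cm³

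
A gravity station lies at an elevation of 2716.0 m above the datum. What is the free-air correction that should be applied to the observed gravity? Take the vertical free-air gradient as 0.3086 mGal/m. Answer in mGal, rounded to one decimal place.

838.2

Free-air correction = 0.3086 × 2716.0 = 838.2 mGal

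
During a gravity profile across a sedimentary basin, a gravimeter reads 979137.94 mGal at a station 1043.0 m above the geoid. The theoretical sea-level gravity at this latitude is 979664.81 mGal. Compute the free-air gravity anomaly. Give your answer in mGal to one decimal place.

Free-air correction = 0.3086 × 1043.0 = 321.87 mGal
Free-air anomaly = 979137.94 − 979664.81 + (321.87) = -205.00 mGal

-205.0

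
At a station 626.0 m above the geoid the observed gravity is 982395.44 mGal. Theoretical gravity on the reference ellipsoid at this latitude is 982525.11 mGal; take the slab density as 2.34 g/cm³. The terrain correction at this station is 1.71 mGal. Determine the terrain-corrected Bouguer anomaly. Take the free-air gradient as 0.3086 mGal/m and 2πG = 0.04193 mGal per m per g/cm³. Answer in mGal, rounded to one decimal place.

3.8

Free-air correction = 0.3086 × 626.0 = 193.18 mGal
Free-air anomaly = 982395.44 − 982525.11 + (193.18) = 63.51 mGal
Bouguer slab correction = 0.04193 × 2.34 × 626.0 = 61.42 mGal
Simple Bouguer anomaly = 63.51 − (61.42) = 2.09 mGal
Complete Bouguer anomaly = 2.09 + 1.71 = 3.80 mGal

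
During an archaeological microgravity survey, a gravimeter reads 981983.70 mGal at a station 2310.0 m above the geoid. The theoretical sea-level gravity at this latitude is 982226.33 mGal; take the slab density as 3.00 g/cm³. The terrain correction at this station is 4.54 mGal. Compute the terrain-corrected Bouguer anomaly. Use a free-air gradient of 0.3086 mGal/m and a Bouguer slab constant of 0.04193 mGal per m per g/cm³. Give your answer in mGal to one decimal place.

Free-air correction = 0.3086 × 2310.0 = 712.87 mGal
Free-air anomaly = 981983.70 − 982226.33 + (712.87) = 470.24 mGal
Bouguer slab correction = 0.04193 × 3.00 × 2310.0 = 290.57 mGal
Simple Bouguer anomaly = 470.24 − (290.57) = 179.67 mGal
Complete Bouguer anomaly = 179.67 + 4.54 = 184.21 mGal

184.2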